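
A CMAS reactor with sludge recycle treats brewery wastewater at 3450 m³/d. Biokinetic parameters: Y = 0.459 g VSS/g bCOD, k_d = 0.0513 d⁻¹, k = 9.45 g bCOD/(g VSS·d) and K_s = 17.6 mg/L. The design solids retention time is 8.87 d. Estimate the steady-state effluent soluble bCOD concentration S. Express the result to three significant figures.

S ≈ 0.692 mg/L

Effluent substrate depends only on kinetics and SRT: S = K_s(1 + k_d θ_c) / [θ_c(Yk − k_d) − 1] = 17.6 × (1 + 0.0513 × 8.87) / [8.87 × (0.459 × 9.45 − 0.0513) − 1] = 25.61 / 37.02 = 0.6918 mg/L.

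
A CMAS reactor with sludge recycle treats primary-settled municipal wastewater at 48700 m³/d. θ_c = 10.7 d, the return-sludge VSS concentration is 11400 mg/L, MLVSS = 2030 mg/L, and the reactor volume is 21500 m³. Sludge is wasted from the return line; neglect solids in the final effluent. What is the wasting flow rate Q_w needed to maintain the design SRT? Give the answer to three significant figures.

Wasting from the return line (neglecting effluent solids): Q_w = V·X / (θ_c·X_r) = 21500 × 2030 / (10.7 × 11400) = 357.8 m³/d.

Q_w ≈ 358 m³/d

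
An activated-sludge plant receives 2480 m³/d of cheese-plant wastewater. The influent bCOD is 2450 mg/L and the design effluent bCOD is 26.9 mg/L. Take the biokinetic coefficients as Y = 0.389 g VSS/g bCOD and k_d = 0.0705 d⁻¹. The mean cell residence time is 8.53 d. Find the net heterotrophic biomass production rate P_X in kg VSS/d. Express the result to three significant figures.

P_X ≈ 1460 kg VSS/d

Observed yield with endogenous decay: Y_obs = Y / (1 + k_d·θ_c) = 0.389 / (1 + 0.0705 × 8.53) = 0.389 / 1.601 = 0.2429 g VSS/g bCOD.
Substrate removed = Q·(S₀ − S) = 2480 m³/d × (2450 − 26.9) g/m³ = 6.01×10^6 g/d = 6009 kg/d.
Net biomass production P_X = Y_obs × Q·(S₀ − S) = 0.2429 × 6009 = 1460 kg VSS/d.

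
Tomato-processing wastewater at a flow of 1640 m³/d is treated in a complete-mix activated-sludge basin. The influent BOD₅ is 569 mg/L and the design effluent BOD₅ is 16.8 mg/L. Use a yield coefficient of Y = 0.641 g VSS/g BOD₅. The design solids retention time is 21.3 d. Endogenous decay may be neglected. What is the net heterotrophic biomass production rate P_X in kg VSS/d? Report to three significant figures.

P_X ≈ 580 kg VSS/d

With endogenous decay neglected, the observed yield equals the true yield: Y_obs = Y = 0.641 g VSS/g BOD₅.
Mass of BOD₅ removed per day: Q(S₀ − S) = 1640 × 552.2 g/m³ = 905.6 kg/d.
P_X = Y_obs · Q(S₀ − S) = 0.6410 × 905.6 = 580.5 kg VSS/d.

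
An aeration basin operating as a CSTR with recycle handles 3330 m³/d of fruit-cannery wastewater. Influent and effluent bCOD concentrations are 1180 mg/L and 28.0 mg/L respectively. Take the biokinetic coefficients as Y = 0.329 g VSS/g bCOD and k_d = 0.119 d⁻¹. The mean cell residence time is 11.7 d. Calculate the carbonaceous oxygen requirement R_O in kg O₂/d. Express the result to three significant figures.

R_O ≈ 3090 kg O₂/d

Y_obs = Y / (1 + k_d θ_c) = 0.329 / (1 + 0.119 × 11.7) = 0.329 / 2.392 = 0.1375.
Mass of bCOD removed per day: Q(S₀ − S) = 3330 × 1152 g/m³ = 3836 kg/d.
Biomass synthesised: P_X = Y_obs × 3836 = 527.6 kg VSS/d.
R_O = Q·ΔS − 1.42 P_X = 3836 − 749.1 = 3087 kg O₂/d.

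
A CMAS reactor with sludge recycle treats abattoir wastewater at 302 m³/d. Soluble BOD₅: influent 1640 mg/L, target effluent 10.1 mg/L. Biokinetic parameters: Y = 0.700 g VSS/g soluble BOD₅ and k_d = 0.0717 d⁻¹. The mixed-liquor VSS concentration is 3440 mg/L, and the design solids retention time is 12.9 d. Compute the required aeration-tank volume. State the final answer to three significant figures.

V ≈ 671 m³

Rearranging the biomass balance for a CMAS with decay, V = Y·Q·ΔS·θ_c / [X·(1+k_d θ_c)] = 0.700 × 302 × (1640 − 10.1) × 12.9 / [3440 × (1 + 0.0717 × 12.9)] = 4.44×10^6 / 6622 = 671.2 m³.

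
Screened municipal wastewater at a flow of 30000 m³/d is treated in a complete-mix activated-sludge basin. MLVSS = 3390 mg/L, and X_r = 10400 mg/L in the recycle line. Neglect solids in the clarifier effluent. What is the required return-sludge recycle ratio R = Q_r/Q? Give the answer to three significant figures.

Mass balance around the secondary clarifier (neglecting effluent solids): R = X / (X_r − X) = 3390 / (10400 − 3390) = 0.4836.

R ≈ 0.484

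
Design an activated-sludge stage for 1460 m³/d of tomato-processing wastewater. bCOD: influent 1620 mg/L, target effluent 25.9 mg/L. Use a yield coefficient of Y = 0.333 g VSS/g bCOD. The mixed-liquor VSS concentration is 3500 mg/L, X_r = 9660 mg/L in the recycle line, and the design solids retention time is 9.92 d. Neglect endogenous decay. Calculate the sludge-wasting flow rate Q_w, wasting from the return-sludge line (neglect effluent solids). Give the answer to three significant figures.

V·X = Y·Q·ΔS·θ_c gives V = 0.333 × 1460 × (1620 − 25.9) × 9.92 / 3500 = 2197 m³.
Wasting from the return line (neglecting effluent solids): Q_w = V·X / (θ_c·X_r) = 2197 × 3500 / (9.92 × 9660) = 80.23 m³/d.

Q_w ≈ 80.2 m³/d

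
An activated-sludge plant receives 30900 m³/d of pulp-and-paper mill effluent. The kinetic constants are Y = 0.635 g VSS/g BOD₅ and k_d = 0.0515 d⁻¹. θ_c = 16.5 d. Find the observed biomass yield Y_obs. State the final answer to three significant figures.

Correct the yield for decay: Y_obs = Y/(1 + k_d θ_c) = 0.635 / (1 + 0.0515 × 16.5) = 0.635 / 1.850 = 0.3433.

Y_obs ≈ 0.343 g VSS/g BOD₅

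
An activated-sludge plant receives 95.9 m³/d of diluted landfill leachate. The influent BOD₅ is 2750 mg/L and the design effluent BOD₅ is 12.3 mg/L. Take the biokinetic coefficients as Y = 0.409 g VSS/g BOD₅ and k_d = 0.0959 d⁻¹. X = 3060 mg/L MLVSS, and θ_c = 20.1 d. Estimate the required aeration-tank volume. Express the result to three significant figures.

Steady-state biomass mass balance: V·X·(1 + k_d·θ_c) = Y·Q·(S₀ − S)·θ_c, so V = 0.409 × 95.9 × (2750 − 12.3) × 20.1 / [3060 × (1 + 0.0959 × 20.1)] = 2.16×10^6 / 8958 = 240.9 m³.

V ≈ 241 m³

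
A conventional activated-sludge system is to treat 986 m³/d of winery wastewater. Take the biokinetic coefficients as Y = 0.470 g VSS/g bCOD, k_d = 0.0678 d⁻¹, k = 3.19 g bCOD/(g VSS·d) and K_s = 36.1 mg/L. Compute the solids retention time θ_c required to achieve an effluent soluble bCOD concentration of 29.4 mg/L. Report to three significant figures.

θ_c ≈ 1.65 d

Specific growth rate at S = 29.4 mg/L: μ = YkS/(K_s+S) = 0.470·3.19·29.4/(36.1+29.4) = 0.6730 d⁻¹.
Then 1/θ_c = μ − k_d = 0.6730 − 0.0678 = 0.6052 d⁻¹, giving θ_c = 1.652 d.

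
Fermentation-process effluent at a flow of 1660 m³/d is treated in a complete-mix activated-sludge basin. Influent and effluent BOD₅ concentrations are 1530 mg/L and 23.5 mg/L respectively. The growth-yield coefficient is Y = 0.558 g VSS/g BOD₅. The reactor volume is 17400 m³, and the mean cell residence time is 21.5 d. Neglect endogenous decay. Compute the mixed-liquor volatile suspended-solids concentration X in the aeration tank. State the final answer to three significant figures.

X ≈ 1720 mg/L

X = Y·Q·ΔS·θ_c / V = 0.558 × 1660 × (1530 − 23.5) × 21.5 / 17400 = 1724 mg/L.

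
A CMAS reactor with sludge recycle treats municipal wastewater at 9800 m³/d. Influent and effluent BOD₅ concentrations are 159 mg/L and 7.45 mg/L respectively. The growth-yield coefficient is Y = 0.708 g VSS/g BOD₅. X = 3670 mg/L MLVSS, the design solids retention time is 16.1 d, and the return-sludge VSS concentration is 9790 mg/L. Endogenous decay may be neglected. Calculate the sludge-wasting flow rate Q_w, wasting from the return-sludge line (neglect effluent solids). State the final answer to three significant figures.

Q_w ≈ 107 m³/d

V·X = Y·Q·ΔS·θ_c gives V = 0.708 × 9800 × (159 − 7.45) × 16.1 / 3670 = 4613 m³.
θ_c = V·X/(Q_w·X_r) when wasting from the recycle, so Q_w = V·X/(θ_c·X_r) = 4613 × 3670 / (16.1 × 9790) = 107.4 m³/d.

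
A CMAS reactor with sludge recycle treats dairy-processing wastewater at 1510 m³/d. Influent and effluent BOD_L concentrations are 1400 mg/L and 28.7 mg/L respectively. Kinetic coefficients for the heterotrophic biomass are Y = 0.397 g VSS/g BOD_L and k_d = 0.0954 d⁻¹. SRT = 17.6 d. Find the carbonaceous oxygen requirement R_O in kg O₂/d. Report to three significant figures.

The observed yield is Y_obs = Y/(1 + k_d·θ_c) = 0.397 / (1 + 0.0954 × 17.6) = 0.397 / 2.679 = 0.1482 g VSS per g BOD_L removed.
Q·(S₀ − S) = 1510 × (1400 − 28.7) × 10⁻³ = 2071 kg/d removed.
Net sludge production P_X = 0.1482 × 2071 = 306.8 kg VSS/d.
R_O = Q·(S₀ − S) − 1.42·P_X = 2071 − 1.42 × 306.8 = 1635 kg O₂/d.

R_O ≈ 1630 kg O₂/d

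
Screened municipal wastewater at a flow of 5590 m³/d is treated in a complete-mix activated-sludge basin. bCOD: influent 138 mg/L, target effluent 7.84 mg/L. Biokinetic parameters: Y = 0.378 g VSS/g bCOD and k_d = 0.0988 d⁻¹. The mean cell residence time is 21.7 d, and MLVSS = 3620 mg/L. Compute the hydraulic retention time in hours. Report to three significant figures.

τ ≈ 2.25 h

Steady-state biomass mass balance: V·X·(1 + k_d·θ_c) = Y·Q·(S₀ − S)·θ_c, so V = 0.378 × 5590 × (138 − 7.84) × 21.7 / [3620 × (1 + 0.0988 × 21.7)] = 5.97×10^6 / 11381 = 524.4 m³.
HRT = V/Q = 524.4 m³ / 5590 m³·d⁻¹ = 0.09381 d × 24 = 2.251 h.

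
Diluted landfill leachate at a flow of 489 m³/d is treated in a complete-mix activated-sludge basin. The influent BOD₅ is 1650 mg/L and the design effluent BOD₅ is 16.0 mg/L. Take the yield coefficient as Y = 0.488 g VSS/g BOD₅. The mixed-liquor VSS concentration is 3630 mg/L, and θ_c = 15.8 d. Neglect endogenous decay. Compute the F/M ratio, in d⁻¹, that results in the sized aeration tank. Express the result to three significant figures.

With k_d = 0 the design equation reduces to V = Y Q (S₀−S) θ_c / X = 0.488 × 489 × (1650 − 16.0) × 15.8 / 3630 = 1697 m³.
F/M = Q·S₀ / (V·X) = 489 × 1650 / (1697 × 3630) = 0.1310 g BOD₅·(g VSS·d)⁻¹.

F/M ≈ 0.131 d⁻¹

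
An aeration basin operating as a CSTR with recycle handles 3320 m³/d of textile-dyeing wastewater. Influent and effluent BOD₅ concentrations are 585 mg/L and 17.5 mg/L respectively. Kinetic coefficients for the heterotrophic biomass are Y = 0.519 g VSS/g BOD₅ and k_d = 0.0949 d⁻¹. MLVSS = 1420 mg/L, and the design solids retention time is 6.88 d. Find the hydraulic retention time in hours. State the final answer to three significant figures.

τ ≈ 20.7 h

From the SRT design equation V = Y Q (S₀−S) θ_c / [X (1 + k_d θ_c)] = 0.519 × 3320 × (585 − 17.5) × 6.88 / [1420 × (1 + 0.0949 × 6.88)] = 6.73×10^6 / 2347 = 2866 m³.
HRT = V/Q = 2866 m³ / 3320 m³·d⁻¹ = 0.8633 d × 24 = 20.72 h.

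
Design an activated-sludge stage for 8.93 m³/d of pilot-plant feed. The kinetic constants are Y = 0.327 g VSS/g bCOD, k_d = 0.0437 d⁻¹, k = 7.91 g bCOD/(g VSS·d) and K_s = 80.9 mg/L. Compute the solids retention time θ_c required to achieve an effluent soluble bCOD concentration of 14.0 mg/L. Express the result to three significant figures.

Specific growth rate at S = 14.0 mg/L: μ = YkS/(K_s+S) = 0.327·7.91·14.0/(80.9+14.0) = 0.3816 d⁻¹.
θ_c = 1/(μ − k_d) = 1/(0.3816 − 0.0437) = 1/0.3379 = 2.960 d.

θ_c ≈ 2.96 d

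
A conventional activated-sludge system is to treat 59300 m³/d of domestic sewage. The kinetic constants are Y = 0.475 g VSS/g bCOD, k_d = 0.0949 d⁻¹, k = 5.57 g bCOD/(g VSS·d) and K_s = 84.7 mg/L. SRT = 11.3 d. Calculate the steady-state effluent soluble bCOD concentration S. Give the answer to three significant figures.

S ≈ 6.31 mg/L

From the Monod/SRT balance for a CMAS, S = K_s·(1+k_d θ_c)/[θ_c·(Y k − k_d) − 1] = 84.7 × (1 + 0.0949 × 11.3) / [11.3 × (0.475 × 5.57 − 0.0949) − 1] = 175.5 / 27.82 = 6.308 mg/L.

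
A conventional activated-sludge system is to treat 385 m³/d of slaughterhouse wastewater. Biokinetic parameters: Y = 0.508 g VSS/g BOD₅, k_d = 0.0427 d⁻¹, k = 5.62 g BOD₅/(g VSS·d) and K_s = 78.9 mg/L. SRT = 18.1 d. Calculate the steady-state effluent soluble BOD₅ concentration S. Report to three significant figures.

Effluent substrate depends only on kinetics and SRT: S = K_s(1 + k_d θ_c) / [θ_c(Yk − k_d) − 1] = 78.9 × (1 + 0.0427 × 18.1) / [18.1 × (0.508 × 5.62 − 0.0427) − 1] = 139.9 / 49.90 = 2.803 mg/L.

S ≈ 2.80 mg/L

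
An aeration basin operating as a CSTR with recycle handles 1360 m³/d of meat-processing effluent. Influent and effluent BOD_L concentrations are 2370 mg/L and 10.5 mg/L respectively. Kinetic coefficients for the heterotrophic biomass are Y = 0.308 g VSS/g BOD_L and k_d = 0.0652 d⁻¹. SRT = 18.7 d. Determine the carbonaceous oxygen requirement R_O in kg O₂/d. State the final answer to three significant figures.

R_O ≈ 2580 kg O₂/d

Y_obs = Y / (1 + k_d θ_c) = 0.308 / (1 + 0.0652 × 18.7) = 0.308 / 2.219 = 0.1388.
Q·(S₀ − S) = 1360 × (2370 − 10.5) × 10⁻³ = 3209 kg/d removed.
Biomass synthesised: P_X = Y_obs × 3209 = 445.4 kg VSS/d.
R_O = Q·ΔS − 1.42 P_X = 3209 − 632.4 = 2577 kg O₂/d.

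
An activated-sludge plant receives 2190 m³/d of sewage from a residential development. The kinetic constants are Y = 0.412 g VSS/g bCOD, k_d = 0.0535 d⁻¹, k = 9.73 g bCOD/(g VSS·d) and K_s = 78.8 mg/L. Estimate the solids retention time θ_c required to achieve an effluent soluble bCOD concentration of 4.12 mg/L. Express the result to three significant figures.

θ_c ≈ 6.86 d

Specific growth rate at S = 4.12 mg/L: μ = YkS/(K_s+S) = 0.412·9.73·4.12/(78.8+4.12) = 0.1992 d⁻¹.
1/θ_c = 0.1992 − 0.0535 = 0.1457 d⁻¹, so θ_c = 6.864 d.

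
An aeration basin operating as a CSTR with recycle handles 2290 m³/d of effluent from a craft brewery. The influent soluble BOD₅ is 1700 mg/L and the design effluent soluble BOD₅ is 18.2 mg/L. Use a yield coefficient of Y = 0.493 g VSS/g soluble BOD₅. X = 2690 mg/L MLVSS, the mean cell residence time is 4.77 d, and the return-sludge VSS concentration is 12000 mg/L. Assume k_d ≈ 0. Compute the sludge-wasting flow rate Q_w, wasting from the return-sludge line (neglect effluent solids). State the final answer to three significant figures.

Q_w ≈ 158 m³/d

V·X = Y·Q·ΔS·θ_c gives V = 0.493 × 2290 × (1700 − 18.2) × 4.77 / 2690 = 3367 m³.
Q_w = (V·X)/(θ_c X_r) = 3367 × 2690 / (4.77 × 12000) = 158.2 m³/d.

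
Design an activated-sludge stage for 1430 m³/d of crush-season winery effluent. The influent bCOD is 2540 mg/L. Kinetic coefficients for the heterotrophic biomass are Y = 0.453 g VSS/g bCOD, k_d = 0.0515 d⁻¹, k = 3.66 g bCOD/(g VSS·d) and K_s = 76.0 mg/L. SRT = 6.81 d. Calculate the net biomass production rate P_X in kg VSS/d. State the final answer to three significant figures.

P_X ≈ 1210 kg VSS/d

For a completely mixed reactor with recycle the Lawrence–McCarty relation gives S = K_s·(1 + k_d·θ_c) / [θ_c·(Y·k − k_d) − 1] = 76.0 × (1 + 0.0515 × 6.81) / [6.81 × (0.453 × 3.66 − 0.0515) − 1] = 102.7 / 9.940 = 10.33 mg/L.
Observed yield with endogenous decay: Y_obs = Y / (1 + k_d·θ_c) = 0.453 / (1 + 0.0515 × 6.81) = 0.453 / 1.351 = 0.3354 g VSS/g bCOD.
Mass of bCOD removed per day: Q(S₀ − S) = 1430 × 2530 g/m³ = 3617 kg/d.
Biomass produced: P_X = Y_obs·Q·ΔS = 0.3354 × 3617 ≈ 1213 kg VSS/d.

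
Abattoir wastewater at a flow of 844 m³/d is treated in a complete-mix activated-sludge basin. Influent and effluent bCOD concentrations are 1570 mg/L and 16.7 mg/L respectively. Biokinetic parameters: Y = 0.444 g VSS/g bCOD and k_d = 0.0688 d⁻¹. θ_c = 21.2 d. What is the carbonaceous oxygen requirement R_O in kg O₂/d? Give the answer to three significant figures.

The observed yield is Y_obs = Y/(1 + k_d·θ_c) = 0.444 / (1 + 0.0688 × 21.2) = 0.444 / 2.459 = 0.1806 g VSS per g bCOD removed.
Q·(S₀ − S) = 844 × (1570 − 16.7) × 10⁻³ = 1311 kg/d removed.
P_X = Y_obs·Q·(S₀ − S) = 0.1806 × 1311 = 236.8 kg VSS/d.
Carbonaceous O₂ demand = substrate oxidised − cell-mass equivalent = 1311 − 1.42 × 236.8 = 974.8 kg O₂/d.

R_O ≈ 975 kg O₂/d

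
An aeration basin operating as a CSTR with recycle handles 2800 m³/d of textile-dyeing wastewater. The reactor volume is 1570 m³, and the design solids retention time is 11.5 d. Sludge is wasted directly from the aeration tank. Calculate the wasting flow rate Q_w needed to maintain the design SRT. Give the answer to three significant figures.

Wasting from the aeration tank: Q_w = V / θ_c = 1570 / 11.5 = 136.5 m³/d.

Q_w ≈ 137 m³/d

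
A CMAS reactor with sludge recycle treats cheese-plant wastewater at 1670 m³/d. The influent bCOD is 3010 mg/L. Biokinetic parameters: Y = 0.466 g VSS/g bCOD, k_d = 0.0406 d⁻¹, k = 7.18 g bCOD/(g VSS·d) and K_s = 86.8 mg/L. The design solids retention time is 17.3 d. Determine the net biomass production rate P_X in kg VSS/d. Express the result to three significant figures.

For a completely mixed reactor with recycle the Lawrence–McCarty relation gives S = K_s·(1 + k_d·θ_c) / [θ_c·(Y·k − k_d) − 1] = 86.8 × (1 + 0.0406 × 17.3) / [17.3 × (0.466 × 7.18 − 0.0406) − 1] = 147.8 / 56.18 = 2.630 mg/L.
Observed yield with endogenous decay: Y_obs = Y / (1 + k_d·θ_c) = 0.466 / (1 + 0.0406 × 17.3) = 0.466 / 1.702 = 0.2737 g VSS/g bCOD.
Q·(S₀ − S) = 1670 × (3010 − 2.63) × 10⁻³ = 5022 kg/d removed.
Net biomass production P_X = Y_obs × Q·(S₀ − S) = 0.2737 × 5022 = 1375 kg VSS/d.

P_X ≈ 1370 kg VSS/d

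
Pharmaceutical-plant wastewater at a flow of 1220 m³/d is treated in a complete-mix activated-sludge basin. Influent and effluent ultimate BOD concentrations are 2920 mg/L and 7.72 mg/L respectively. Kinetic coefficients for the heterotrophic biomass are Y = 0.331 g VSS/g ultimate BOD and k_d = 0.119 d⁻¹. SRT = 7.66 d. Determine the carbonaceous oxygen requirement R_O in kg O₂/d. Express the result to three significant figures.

Observed yield with endogenous decay: Y_obs = Y / (1 + k_d·θ_c) = 0.331 / (1 + 0.119 × 7.66) = 0.331 / 1.912 = 0.1732 g VSS/g ultimate BOD.
ΔS = 2920 − 7.72 = 2912 mg/L, so the substrate removal rate is 1220 × 2912/1000 = 3553 kg ultimate BOD/d.
Biomass synthesised: P_X = Y_obs × 3553 = 615.2 kg VSS/d.
R_O = Q·ΔS − 1.42 P_X = 3553 − 873.6 = 2679 kg O₂/d.

R_O ≈ 2680 kg O₂/d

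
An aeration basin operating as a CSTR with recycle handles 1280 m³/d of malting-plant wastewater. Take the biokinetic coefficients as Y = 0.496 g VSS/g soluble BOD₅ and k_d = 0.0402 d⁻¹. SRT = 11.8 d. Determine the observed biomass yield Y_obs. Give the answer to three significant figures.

Observed yield with endogenous decay: Y_obs = Y / (1 + k_d·θ_c) = 0.496 / (1 + 0.0402 × 11.8) = 0.496 / 1.474 = 0.3364 g VSS/g soluble BOD₅.

Y_obs ≈ 0.336 g VSS/g soluble BOD₅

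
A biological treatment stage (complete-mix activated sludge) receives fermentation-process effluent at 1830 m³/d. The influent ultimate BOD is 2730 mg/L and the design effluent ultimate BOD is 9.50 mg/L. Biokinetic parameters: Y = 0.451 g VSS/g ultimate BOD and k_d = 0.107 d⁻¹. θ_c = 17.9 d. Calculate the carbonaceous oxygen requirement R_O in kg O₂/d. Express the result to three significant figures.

R_O ≈ 3880 kg O₂/d

Correct the yield for decay: Y_obs = Y/(1 + k_d θ_c) = 0.451 / (1 + 0.107 × 17.9) = 0.451 / 2.915 = 0.1547.
ΔS = 2730 − 9.50 = 2720 mg/L, so the substrate removal rate is 1830 × 2720/1000 = 4979 kg ultimate BOD/d.
Biomass synthesised: P_X = Y_obs × 4979 = 770.2 kg VSS/d.
R_O = Q·ΔS − 1.42 P_X = 4979 − 1094 = 3885 kg O₂/d.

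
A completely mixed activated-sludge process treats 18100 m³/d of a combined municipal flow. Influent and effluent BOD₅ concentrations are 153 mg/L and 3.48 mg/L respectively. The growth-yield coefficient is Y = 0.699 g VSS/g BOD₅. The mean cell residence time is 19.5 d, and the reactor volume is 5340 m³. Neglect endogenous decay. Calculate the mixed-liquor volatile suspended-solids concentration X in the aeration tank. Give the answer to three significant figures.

X ≈ 6910 mg/L

X = Y·Q·ΔS·θ_c / V = 0.699 × 18100 × (153 − 3.48) × 19.5 / 5340 = 6908 mg/L.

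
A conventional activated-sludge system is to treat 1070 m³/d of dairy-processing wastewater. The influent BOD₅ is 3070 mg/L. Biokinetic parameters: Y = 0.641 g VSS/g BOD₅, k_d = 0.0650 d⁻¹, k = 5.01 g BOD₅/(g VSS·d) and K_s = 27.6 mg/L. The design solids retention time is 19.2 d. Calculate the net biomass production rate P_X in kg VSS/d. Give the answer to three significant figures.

P_X ≈ 936 kg VSS/d

For a completely mixed reactor with recycle the Lawrence–McCarty relation gives S = K_s·(1 + k_d·θ_c) / [θ_c·(Y·k − k_d) − 1] = 27.6 × (1 + 0.0650 × 19.2) / [19.2 × (0.641 × 5.01 − 0.0650) − 1] = 62.04 / 59.41 = 1.044 mg/L.
Observed yield with endogenous decay: Y_obs = Y / (1 + k_d·θ_c) = 0.641 / (1 + 0.0650 × 19.2) = 0.641 / 2.248 = 0.2851 g VSS/g BOD₅.
ΔS = 3070 − 1.04 = 3069 mg/L, so the substrate removal rate is 1070 × 3069/1000 = 3284 kg BOD₅/d.
Net biomass production P_X = Y_obs × Q·(S₀ − S) = 0.2851 × 3284 = 936.3 kg VSS/d.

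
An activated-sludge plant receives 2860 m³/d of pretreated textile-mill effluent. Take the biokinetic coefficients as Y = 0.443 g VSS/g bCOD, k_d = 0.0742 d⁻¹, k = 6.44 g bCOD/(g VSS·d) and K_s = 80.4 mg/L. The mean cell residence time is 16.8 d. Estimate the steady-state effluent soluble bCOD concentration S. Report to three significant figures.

Effluent substrate depends only on kinetics and SRT: S = K_s(1 + k_d θ_c) / [θ_c(Yk − k_d) − 1] = 80.4 × (1 + 0.0742 × 16.8) / [16.8 × (0.443 × 6.44 − 0.0742) − 1] = 180.6 / 45.68 = 3.954 mg/L.

S ≈ 3.95 mg/L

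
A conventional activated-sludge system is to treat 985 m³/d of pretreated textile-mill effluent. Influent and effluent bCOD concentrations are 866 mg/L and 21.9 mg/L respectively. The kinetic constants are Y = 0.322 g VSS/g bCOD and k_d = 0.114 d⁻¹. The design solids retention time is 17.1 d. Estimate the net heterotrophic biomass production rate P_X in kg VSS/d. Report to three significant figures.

Y_obs = Y / (1 + k_d θ_c) = 0.322 / (1 + 0.114 × 17.1) = 0.322 / 2.949 = 0.1092.
ΔS = 866 − 21.9 = 844.1 mg/L, so the substrate removal rate is 985 × 844.1/1000 = 831.4 kg bCOD/d.
Net biomass production P_X = Y_obs × Q·(S₀ − S) = 0.1092 × 831.4 = 90.77 kg VSS/d.

P_X ≈ 90.8 kg VSS/d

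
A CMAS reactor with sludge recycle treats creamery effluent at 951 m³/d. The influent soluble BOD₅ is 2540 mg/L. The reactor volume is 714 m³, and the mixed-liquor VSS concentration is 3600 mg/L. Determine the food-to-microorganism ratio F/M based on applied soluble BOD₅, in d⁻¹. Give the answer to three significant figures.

F/M = applied load / biomass = Q·S₀/(V·X) = 951 × 2540 / (714.0 × 3600) = 0.9398 d⁻¹.

F/M ≈ 0.940 d⁻¹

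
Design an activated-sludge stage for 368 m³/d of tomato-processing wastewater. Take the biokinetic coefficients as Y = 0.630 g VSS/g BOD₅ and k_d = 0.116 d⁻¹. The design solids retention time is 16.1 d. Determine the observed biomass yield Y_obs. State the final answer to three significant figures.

Y_obs ≈ 0.220 g VSS/g BOD₅

The observed yield is Y_obs = Y/(1 + k_d·θ_c) = 0.630 / (1 + 0.116 × 16.1) = 0.630 / 2.868 = 0.2197 g VSS per g BOD₅ removed.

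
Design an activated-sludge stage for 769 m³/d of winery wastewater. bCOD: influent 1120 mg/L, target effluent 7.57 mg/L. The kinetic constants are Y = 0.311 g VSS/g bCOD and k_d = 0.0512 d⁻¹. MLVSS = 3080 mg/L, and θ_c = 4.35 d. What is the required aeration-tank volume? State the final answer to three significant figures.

V ≈ 307 m³

Rearranging the biomass balance for a CMAS with decay, V = Y·Q·ΔS·θ_c / [X·(1+k_d θ_c)] = 0.311 × 769 × (1120 − 7.57) × 4.35 / [3080 × (1 + 0.0512 × 4.35)] = 1.16×10^6 / 3766 = 307.3 m³.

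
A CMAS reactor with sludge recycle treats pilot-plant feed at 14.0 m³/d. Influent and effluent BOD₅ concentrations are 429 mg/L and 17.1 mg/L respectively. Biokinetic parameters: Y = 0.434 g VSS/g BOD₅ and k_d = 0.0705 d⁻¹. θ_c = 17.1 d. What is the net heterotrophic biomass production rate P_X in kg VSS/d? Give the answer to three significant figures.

Correct the yield for decay: Y_obs = Y/(1 + k_d θ_c) = 0.434 / (1 + 0.0705 × 17.1) = 0.434 / 2.206 = 0.1968.
ΔS = 429 − 17.1 = 411.9 mg/L, so the substrate removal rate is 14.0 × 411.9/1000 = 5.767 kg BOD₅/d.
Biomass produced: P_X = Y_obs·Q·ΔS = 0.1968 × 5.767 ≈ 1.135 kg VSS/d.

P_X ≈ 1.13 kg VSS/d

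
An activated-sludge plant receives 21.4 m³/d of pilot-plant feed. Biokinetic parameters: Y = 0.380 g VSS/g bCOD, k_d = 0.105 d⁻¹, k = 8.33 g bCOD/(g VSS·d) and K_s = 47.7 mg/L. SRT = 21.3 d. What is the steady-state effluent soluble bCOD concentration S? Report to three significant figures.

For a completely mixed reactor with recycle the Lawrence–McCarty relation gives S = K_s·(1 + k_d·θ_c) / [θ_c·(Y·k − k_d) − 1] = 47.7 × (1 + 0.105 × 21.3) / [21.3 × (0.380 × 8.33 − 0.105) − 1] = 154.4 / 64.19 = 2.405 mg/L.

S ≈ 2.41 mg/L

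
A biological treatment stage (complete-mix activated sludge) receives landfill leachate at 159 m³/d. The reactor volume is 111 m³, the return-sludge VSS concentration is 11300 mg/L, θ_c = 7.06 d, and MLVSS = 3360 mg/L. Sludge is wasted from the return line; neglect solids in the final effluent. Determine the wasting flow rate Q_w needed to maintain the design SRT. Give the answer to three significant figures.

θ_c = V·X/(Q_w·X_r) when wasting from the recycle, so Q_w = V·X/(θ_c·X_r) = 111.0 × 3360 / (7.06 × 11300) = 4.675 m³/d.

Q_w ≈ 4.67 m³/d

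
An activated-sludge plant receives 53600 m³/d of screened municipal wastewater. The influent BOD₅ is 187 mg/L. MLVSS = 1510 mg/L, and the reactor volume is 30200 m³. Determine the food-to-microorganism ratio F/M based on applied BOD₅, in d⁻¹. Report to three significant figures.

F/M ≈ 0.220 d⁻¹

Food-to-microorganism ratio F/M = Q S₀ / (V X) = 53600 × 187 / (30200 × 1510) = 0.2198 d⁻¹.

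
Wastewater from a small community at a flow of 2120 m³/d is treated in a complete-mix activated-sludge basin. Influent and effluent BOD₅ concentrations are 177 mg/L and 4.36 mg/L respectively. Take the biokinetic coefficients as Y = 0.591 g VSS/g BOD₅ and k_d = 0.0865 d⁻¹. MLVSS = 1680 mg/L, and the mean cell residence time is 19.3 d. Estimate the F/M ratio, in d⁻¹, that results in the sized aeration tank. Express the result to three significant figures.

From the SRT design equation V = Y Q (S₀−S) θ_c / [X (1 + k_d θ_c)] = 0.591 × 2120 × (177 − 4.36) × 19.3 / [1680 × (1 + 0.0865 × 19.3)] = 4.17×10^6 / 4485 = 930.9 m³.
F/M = Q·S₀ / (V·X) = 2120 × 177 / (930.9 × 1680) = 0.2399 g BOD₅·(g VSS·d)⁻¹.

F/M ≈ 0.240 d⁻¹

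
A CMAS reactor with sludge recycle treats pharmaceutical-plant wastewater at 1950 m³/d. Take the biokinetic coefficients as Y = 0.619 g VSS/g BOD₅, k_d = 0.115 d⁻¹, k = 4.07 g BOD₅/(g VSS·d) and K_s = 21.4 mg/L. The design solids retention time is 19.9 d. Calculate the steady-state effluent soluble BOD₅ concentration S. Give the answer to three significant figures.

S ≈ 1.50 mg/L

From the Monod/SRT balance for a CMAS, S = K_s·(1+k_d θ_c)/[θ_c·(Y k − k_d) − 1] = 21.4 × (1 + 0.115 × 19.9) / [19.9 × (0.619 × 4.07 − 0.115) − 1] = 70.37 / 46.85 = 1.502 mg/L.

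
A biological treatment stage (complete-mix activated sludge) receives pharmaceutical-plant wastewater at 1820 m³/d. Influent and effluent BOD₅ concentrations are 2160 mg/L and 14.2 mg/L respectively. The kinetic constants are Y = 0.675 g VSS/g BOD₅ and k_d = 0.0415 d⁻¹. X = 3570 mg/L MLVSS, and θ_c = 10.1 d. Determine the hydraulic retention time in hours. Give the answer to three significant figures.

Rearranging the biomass balance for a CMAS with decay, V = Y·Q·ΔS·θ_c / [X·(1+k_d θ_c)] = 0.675 × 1820 × (2160 − 14.2) × 10.1 / [3570 × (1 + 0.0415 × 10.1)] = 2.66×10^7 / 5066 = 5255 m³.
HRT = V/Q = 5255 m³ / 1820 m³·d⁻¹ = 2.887 d × 24 = 69.30 h.

τ ≈ 69.3 h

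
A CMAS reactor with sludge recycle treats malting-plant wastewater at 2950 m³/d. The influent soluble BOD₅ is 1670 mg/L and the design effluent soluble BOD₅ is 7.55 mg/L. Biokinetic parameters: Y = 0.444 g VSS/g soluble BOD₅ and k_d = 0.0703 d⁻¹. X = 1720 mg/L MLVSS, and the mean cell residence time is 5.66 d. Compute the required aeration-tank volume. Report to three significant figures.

Rearranging the biomass balance for a CMAS with decay, V = Y·Q·ΔS·θ_c / [X·(1+k_d θ_c)] = 0.444 × 2950 × (1670 − 7.55) × 5.66 / [1720 × (1 + 0.0703 × 5.66)] = 1.23×10^7 / 2404 = 5126 m³.

V ≈ 5130 m³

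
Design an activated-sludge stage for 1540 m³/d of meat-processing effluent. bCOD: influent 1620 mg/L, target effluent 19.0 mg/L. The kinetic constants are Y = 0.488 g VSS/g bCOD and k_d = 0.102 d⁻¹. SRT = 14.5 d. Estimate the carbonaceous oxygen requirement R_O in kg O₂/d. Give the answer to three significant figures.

Observed yield with endogenous decay: Y_obs = Y / (1 + k_d·θ_c) = 0.488 / (1 + 0.102 × 14.5) = 0.488 / 2.479 = 0.1969 g VSS/g bCOD.
Mass of bCOD removed per day: Q(S₀ − S) = 1540 × 1601 g/m³ = 2466 kg/d.
Net sludge production P_X = 0.1969 × 2466 = 485.4 kg VSS/d.
R_O = Q·ΔS − 1.42 P_X = 2466 − 689.2 = 1776 kg O₂/d.

R_O ≈ 1780 kg O₂/d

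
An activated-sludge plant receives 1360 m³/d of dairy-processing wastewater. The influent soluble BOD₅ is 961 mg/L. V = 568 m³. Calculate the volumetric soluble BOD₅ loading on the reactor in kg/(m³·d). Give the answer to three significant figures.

L_v = Q S₀ / V = 1360 × 961 × 10⁻³ / 568.0 = 2.301 kg/(m³·d).

L_v ≈ 2.30 kg soluble BOD₅/(m³·d)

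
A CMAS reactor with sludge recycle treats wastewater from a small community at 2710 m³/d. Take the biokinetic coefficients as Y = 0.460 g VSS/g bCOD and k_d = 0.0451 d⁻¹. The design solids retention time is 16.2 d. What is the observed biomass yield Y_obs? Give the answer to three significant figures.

Y_obs ≈ 0.266 g VSS/g bCOD

Observed yield with endogenous decay: Y_obs = Y / (1 + k_d·θ_c) = 0.460 / (1 + 0.0451 × 16.2) = 0.460 / 1.731 = 0.2658 g VSS/g bCOD.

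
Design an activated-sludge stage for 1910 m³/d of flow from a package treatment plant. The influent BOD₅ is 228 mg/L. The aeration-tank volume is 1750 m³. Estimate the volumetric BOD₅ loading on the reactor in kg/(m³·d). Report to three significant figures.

Volumetric loading L_v = Q·S₀ / V = 1910 × 228 g/m³ / 1750 m³ = 248.8 g/(m³·d) = 0.2488 kg BOD₅/(m³·d).

L_v ≈ 0.249 kg BOD₅/(m³·d)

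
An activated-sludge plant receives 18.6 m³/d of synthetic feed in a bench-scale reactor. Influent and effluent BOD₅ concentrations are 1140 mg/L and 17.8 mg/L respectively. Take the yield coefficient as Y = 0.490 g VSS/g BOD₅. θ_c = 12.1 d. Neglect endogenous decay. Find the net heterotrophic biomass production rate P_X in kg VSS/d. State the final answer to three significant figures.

P_X ≈ 10.2 kg VSS/d

With endogenous decay neglected, the observed yield equals the true yield: Y_obs = Y = 0.490 g VSS/g BOD₅.
Mass of BOD₅ removed per day: Q(S₀ − S) = 18.6 × 1122 g/m³ = 20.87 kg/d.
P_X = Y_obs · Q(S₀ − S) = 0.4900 × 20.87 = 10.23 kg VSS/d.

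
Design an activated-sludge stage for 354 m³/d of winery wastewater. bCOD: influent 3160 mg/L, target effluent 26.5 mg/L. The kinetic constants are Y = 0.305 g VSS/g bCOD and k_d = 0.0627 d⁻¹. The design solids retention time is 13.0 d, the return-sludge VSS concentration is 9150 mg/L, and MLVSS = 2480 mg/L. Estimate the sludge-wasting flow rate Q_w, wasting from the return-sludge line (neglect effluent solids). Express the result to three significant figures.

Rearranging the biomass balance for a CMAS with decay, V = Y·Q·ΔS·θ_c / [X·(1+k_d θ_c)] = 0.305 × 354 × (3160 − 26.5) × 13.0 / [2480 × (1 + 0.0627 × 13.0)] = 4.4×10^6 / 4501 = 977.1 m³.
Q_w = (V·X)/(θ_c X_r) = 977.1 × 2480 / (13.0 × 9150) = 20.37 m³/d.

Q_w ≈ 20.4 m³/d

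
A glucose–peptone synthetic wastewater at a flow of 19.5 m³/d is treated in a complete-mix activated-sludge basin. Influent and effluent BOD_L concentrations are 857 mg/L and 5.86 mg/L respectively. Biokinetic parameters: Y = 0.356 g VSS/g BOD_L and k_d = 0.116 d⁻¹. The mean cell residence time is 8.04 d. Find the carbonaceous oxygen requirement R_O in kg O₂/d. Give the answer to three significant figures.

Correct the yield for decay: Y_obs = Y/(1 + k_d θ_c) = 0.356 / (1 + 0.116 × 8.04) = 0.356 / 1.933 = 0.1842.
Q·(S₀ − S) = 19.5 × (857 − 5.86) × 10⁻³ = 16.60 kg/d removed.
Net sludge production P_X = 0.1842 × 16.60 = 3.057 kg VSS/d.
Carbonaceous O₂ demand = substrate oxidised − cell-mass equivalent = 16.60 − 1.42 × 3.057 = 12.26 kg O₂/d.

R_O ≈ 12.3 kg O₂/d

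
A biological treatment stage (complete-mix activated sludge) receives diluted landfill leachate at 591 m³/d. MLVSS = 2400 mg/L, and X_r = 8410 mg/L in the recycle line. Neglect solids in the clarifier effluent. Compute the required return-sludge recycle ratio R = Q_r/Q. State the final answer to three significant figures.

R ≈ 0.399

Solids balance on the clarifier gives (1+R)X = R·X_r, so R = X/(X_r − X) = 2400 / (8410 − 2400) = 0.3993.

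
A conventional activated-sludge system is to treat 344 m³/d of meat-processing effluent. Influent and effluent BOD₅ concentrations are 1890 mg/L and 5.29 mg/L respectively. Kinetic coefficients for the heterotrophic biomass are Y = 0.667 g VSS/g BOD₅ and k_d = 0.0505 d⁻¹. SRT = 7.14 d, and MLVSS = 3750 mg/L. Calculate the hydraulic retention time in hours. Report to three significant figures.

τ ≈ 42.2 h

From the SRT design equation V = Y Q (S₀−S) θ_c / [X (1 + k_d θ_c)] = 0.667 × 344 × (1890 − 5.29) × 7.14 / [3750 × (1 + 0.0505 × 7.14)] = 3.09×10^6 / 5102 = 605.2 m³.
τ = V/Q = 605.2/344 = 1.759 d, or 42.22 h.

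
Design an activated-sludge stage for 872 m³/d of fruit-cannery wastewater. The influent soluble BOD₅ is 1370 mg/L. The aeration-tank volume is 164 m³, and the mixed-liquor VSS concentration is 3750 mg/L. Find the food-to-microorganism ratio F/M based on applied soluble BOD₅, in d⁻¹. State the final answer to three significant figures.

F/M ≈ 1.94 d⁻¹

F/M = Q·S₀ / (V·X) = 872 × 1370 / (164.0 × 3750) = 1.943 g soluble BOD₅·(g VSS·d)⁻¹.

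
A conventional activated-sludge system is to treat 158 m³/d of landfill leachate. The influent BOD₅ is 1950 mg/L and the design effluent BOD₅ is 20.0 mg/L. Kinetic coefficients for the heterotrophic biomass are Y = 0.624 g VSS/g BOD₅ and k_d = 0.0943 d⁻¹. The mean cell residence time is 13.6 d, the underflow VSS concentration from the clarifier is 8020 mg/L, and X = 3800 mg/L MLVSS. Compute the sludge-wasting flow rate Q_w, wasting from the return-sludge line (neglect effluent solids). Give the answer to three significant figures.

Q_w ≈ 10.4 m³/d

Rearranging the biomass balance for a CMAS with decay, V = Y·Q·ΔS·θ_c / [X·(1+k_d θ_c)] = 0.624 × 158 × (1950 − 20.0) × 13.6 / [3800 × (1 + 0.0943 × 13.6)] = 2.59×10^6 / 8673 = 298.4 m³.
θ_c = V·X/(Q_w·X_r) when wasting from the recycle, so Q_w = V·X/(θ_c·X_r) = 298.4 × 3800 / (13.6 × 8020) = 10.39 m³/d.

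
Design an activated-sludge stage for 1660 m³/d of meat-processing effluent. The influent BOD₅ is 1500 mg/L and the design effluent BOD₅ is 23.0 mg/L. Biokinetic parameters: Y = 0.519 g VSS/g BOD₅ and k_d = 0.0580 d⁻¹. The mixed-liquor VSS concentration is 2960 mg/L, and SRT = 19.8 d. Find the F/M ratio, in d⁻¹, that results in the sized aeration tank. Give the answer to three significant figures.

From the SRT design equation V = Y Q (S₀−S) θ_c / [X (1 + k_d θ_c)] = 0.519 × 1660 × (1500 − 23.0) × 19.8 / [2960 × (1 + 0.0580 × 19.8)] = 2.52×10^7 / 6359 = 3962 m³.
F/M = Q·S₀ / (V·X) = 1660 × 1500 / (3962 × 2960) = 0.2123 g BOD₅·(g VSS·d)⁻¹.

F/M ≈ 0.212 d⁻¹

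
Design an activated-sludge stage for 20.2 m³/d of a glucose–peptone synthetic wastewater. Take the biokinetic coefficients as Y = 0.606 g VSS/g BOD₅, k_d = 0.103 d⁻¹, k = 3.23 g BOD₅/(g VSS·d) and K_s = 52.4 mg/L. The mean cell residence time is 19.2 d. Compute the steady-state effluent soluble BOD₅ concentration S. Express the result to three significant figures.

Effluent substrate depends only on kinetics and SRT: S = K_s(1 + k_d θ_c) / [θ_c(Yk − k_d) − 1] = 52.4 × (1 + 0.103 × 19.2) / [19.2 × (0.606 × 3.23 − 0.103) − 1] = 156.0 / 34.60 = 4.509 mg/L.

S ≈ 4.51 mg/L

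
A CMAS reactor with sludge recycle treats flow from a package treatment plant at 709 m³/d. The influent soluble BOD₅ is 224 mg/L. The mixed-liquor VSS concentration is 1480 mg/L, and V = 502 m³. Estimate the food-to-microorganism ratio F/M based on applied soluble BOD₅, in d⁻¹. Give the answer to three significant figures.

F/M = Q·S₀ / (V·X) = 709 × 224 / (502.0 × 1480) = 0.2138 g soluble BOD₅·(g VSS·d)⁻¹.

F/M ≈ 0.214 d⁻¹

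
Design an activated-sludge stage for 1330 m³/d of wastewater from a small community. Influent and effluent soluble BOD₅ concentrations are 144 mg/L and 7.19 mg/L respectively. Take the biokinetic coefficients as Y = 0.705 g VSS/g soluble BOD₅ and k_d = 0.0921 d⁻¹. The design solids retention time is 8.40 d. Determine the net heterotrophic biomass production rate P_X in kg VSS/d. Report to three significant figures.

P_X ≈ 72.3 kg VSS/d

Y_obs = Y / (1 + k_d θ_c) = 0.705 / (1 + 0.0921 × 8.40) = 0.705 / 1.774 = 0.3975.
ΔS = 144 − 7.19 = 136.8 mg/L, so the substrate removal rate is 1330 × 136.8/1000 = 182.0 kg soluble BOD₅/d.
P_X = Y_obs · Q(S₀ − S) = 0.3975 × 182.0 = 72.33 kg VSS/d.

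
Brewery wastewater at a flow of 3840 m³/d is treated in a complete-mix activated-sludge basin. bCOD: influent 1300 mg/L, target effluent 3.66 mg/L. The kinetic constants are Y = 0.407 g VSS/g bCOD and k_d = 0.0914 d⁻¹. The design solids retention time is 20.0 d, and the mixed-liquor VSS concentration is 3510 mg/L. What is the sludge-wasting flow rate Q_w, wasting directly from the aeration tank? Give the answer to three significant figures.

Steady-state biomass mass balance: V·X·(1 + k_d·θ_c) = Y·Q·(S₀ − S)·θ_c, so V = 0.407 × 3840 × (1300 − 3.66) × 20.0 / [3510 × (1 + 0.0914 × 20.0)] = 4.05×10^7 / 9926 = 4082 m³.
For wasting at MLVSS concentration, Q_w = V/θ_c = 4082/20.0 = 204.1 m³/d.

Q_w ≈ 204 m³/d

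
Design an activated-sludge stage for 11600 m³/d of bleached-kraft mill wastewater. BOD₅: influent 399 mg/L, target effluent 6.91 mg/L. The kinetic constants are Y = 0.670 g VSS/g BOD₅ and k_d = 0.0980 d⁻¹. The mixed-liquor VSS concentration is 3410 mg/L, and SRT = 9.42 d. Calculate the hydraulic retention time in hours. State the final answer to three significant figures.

Steady-state biomass mass balance: V·X·(1 + k_d·θ_c) = Y·Q·(S₀ − S)·θ_c, so V = 0.670 × 11600 × (399 − 6.91) × 9.42 / [3410 × (1 + 0.0980 × 9.42)] = 2.87×10^7 / 6558 = 4377 m³.
τ = V/Q = 4377/11600 = 0.3773 d, or 9.056 h.

τ ≈ 9.06 h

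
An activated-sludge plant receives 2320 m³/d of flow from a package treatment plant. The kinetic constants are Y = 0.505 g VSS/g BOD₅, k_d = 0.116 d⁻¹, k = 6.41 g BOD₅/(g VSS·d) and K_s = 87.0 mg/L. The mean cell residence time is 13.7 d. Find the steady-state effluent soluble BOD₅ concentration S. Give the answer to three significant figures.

Effluent substrate depends only on kinetics and SRT: S = K_s(1 + k_d θ_c) / [θ_c(Yk − k_d) − 1] = 87.0 × (1 + 0.116 × 13.7) / [13.7 × (0.505 × 6.41 − 0.116) − 1] = 225.3 / 41.76 = 5.394 mg/L.

S ≈ 5.39 mg/L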